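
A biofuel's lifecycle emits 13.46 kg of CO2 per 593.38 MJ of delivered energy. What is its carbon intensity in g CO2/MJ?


CI = CO2 * 1000 / E
= 13.46 * 1000 / 593.38
= 22.6836 g CO2/MJ

22.6836 g CO2/MJ


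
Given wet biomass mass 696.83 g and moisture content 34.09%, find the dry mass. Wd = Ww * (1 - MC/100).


Wd = Ww * (1 - MC/100)
= 696.83 * (1 - 34.09/100)
= 459.2807 g

459.2807 g


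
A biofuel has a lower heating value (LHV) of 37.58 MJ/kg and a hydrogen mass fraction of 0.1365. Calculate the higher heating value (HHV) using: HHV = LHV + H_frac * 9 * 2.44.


HHV = LHV + H_frac * 9 * 2.44
= 37.58 + 0.1365 * 9 * 2.44
= 40.5775 MJ/kg

40.5775 MJ/kg


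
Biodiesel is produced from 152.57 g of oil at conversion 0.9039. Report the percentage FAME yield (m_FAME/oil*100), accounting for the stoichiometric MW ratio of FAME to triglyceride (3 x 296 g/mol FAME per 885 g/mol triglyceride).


m_FAME = oil * conv * (3 * 296 / 885) = oil * conv * (888/885)
= 152.57 * 0.9039 * 888 / 885
= 138.3755 g
Y = m_FAME / oil * 100 = conv * (888/885) * 100
= 0.9039 * 888 / 885 * 100
= 90.70%

90.70%


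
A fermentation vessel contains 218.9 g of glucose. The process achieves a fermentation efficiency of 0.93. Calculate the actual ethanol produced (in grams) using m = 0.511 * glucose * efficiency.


Actual ethanol: m = 0.511 * 218.9 * 0.93
m = 104.0278 g

104.0278 g


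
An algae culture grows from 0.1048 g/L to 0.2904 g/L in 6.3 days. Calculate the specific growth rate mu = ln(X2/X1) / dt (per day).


mu = ln(X2/X1) / dt
= ln(0.2904/0.1048) / 6.3
= 0.1618 per day

0.1618 per day


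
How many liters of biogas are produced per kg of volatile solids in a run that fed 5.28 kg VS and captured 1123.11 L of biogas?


Y = V / VS
= 1123.11 / 5.28
= 212.7102 L/kg VS

212.7102 L/kg VS


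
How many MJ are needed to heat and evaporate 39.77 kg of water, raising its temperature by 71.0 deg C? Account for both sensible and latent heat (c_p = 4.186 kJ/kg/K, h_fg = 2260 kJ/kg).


E = m_water * (4.186 * dT + 2260) / 1000
= 39.77 * (4.186 * 71.0 + 2260) / 1000
= 101.7001 MJ

101.7001 MJ


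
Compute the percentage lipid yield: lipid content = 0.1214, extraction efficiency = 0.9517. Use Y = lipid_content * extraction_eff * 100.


Y = lipid_content * extraction_eff * 100
= 0.1214 * 0.9517 * 100
= 11.5536%

11.5536%


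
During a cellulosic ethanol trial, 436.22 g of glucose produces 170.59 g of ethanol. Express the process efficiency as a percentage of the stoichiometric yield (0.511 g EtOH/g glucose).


Fermentation efficiency = (actual / (0.511 * glucose)) * 100
= (170.59 / (0.511 * 436.22)) * 100
= 76.5292%

76.5292%


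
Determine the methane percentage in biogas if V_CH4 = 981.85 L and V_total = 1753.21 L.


CH4% = V_CH4 / V_total * 100
= 981.85 / 1753.21 * 100
= 56.0030%

56.0030%


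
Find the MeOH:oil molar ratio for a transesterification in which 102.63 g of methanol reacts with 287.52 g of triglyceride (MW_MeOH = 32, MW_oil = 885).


Molar ratio = n_MeOH / n_oil = (MeOH/32) / (oil/885) = (MeOH * 885) / (32 * oil)
= (102.63 * 885) / (32 * 287.52)
= 9.8719

9.8719


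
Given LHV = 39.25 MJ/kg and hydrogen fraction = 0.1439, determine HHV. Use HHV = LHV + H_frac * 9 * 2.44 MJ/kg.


HHV = LHV + H_frac * 9 * 2.44
= 39.25 + 0.1439 * 9 * 2.44
= 42.4100 MJ/kg

42.4100 MJ/kg


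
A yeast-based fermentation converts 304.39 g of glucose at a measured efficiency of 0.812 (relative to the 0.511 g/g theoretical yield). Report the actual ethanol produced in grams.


Actual ethanol: m = 0.511 * 304.39 * 0.812
m = 126.3012 g

126.3012 g


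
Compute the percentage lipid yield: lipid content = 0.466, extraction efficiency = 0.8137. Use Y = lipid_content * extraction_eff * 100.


Y = lipid_content * extraction_eff * 100
= 0.466 * 0.8137 * 100
= 37.9184%

37.9184%


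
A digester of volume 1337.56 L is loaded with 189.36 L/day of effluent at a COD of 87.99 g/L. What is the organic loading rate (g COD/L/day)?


OLR = Q * S / V
= 189.36 * 87.99 / 1337.56
= 12.4569 g/L/day

12.4569 g/L/day


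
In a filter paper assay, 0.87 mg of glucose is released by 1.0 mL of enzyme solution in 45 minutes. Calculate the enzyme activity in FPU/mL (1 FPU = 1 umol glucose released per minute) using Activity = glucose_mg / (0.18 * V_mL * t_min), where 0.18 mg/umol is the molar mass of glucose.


Activity = glucose_mg / (0.18 mg/umol * V_mL * t_min)
= 0.87 / (0.18 * 1.0 * 45)
= 0.1074 FPU/mL

0.1074 FPU/mL


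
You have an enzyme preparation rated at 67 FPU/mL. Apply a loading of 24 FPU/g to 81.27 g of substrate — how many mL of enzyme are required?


V = dosage * m_sub / activity
V = 24 * 81.27 / 67
V = 29.1116 mL

29.1116 mL


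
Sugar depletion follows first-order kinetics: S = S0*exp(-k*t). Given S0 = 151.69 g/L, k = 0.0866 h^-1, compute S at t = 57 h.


S = S0 * exp(-k * t)
S = 151.69 * exp(-0.0866 * 57)
S = 1.0894 g/L

1.0894 g/L


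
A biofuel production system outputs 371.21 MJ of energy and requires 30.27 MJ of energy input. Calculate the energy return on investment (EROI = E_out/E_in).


EROI = E_out / E_in
= 371.21 / 30.27
= 12.2633

12.2633


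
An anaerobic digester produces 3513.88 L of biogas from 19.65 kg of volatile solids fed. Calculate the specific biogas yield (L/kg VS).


Y = V / VS
= 3513.88 / 19.65
= 178.8234 L/kg VS

178.8234 L/kg VS


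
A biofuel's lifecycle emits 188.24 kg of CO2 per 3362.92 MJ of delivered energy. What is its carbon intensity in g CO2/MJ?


CI = CO2 * 1000 / E
= 188.24 * 1000 / 3362.92
= 55.9752 g CO2/MJ

55.9752 g CO2/MJ


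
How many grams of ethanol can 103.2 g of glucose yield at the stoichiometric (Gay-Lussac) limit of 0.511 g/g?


Theoretical ethanol yield: m_EtOH = 0.511 * m_glucose
m_EtOH = 0.511 * 103.2 = 52.7352 g

52.7352 g


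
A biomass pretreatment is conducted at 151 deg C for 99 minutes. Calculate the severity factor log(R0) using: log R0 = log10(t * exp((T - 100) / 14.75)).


logR0 = log10(t * exp((T - 100) / 14.75))
= log10(99 * exp((151 - 100) / 14.75))
= 3.4973

3.4973


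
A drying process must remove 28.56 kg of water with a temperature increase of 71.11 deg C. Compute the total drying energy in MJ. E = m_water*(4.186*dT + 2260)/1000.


E = m_water * (4.186 * dT + 2260) / 1000
= 28.56 * (4.186 * 71.11 + 2260) / 1000
= 73.0470 MJ

73.0470 MJ


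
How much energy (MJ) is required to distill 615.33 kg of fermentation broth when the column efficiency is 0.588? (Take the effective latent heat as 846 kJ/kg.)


E = m * 846 / (eta * 1000)
= 615.33 * 846 / (0.588 * 1000)
= 885.3217 MJ

885.3217 MJ


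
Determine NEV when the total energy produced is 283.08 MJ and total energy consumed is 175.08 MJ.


NEV = E_out - E_in
= 283.08 - 175.08
= 108.0000 MJ

108.0000 MJ


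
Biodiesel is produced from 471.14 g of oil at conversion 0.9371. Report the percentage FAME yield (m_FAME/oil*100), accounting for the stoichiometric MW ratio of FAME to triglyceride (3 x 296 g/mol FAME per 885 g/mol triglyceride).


m_FAME = oil * conv * (3 * 296 / 885) = oil * conv * (888/885)
= 471.14 * 0.9371 * 888 / 885
= 443.0019 g
Y = m_FAME / oil * 100 = conv * (888/885) * 100
= 0.9371 * 888 / 885 * 100
= 94.03%

94.03%


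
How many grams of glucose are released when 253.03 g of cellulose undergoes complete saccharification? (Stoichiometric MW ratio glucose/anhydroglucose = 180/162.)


glucose = cellulose * 180/162
= 253.03 * 180/162
= 281.1444 g

281.1444 g


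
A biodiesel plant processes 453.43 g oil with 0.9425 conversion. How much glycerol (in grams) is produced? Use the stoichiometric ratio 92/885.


glycerol = oil * conv * (92/885)
= 453.43 * 0.9425 * 92 / 885
= 44.4259 g

44.4259 g


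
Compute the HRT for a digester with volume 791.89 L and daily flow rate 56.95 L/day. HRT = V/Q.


HRT = V / Q
= 791.89 / 56.95
= 13.9050 days

13.9050 days


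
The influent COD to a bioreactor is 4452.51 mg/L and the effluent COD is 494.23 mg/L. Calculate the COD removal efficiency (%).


eta = (COD_in - COD_out) / COD_in * 100
= (4452.51 - 494.23) / 4452.51 * 100
= 88.9000%

88.9000%


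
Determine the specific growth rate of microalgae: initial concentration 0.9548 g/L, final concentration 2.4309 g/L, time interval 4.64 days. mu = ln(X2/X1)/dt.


mu = ln(X2/X1) / dt
= ln(2.4309/0.9548) / 4.64
= 0.2014 per day

0.2014 per day


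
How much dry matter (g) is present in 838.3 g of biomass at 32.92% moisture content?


Wd = Ww * (1 - MC/100)
= 838.3 * (1 - 32.92/100)
= 562.3316 g

562.3316 g


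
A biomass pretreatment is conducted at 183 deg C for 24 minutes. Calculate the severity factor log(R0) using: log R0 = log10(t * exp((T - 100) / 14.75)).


logR0 = log10(t * exp((T - 100) / 14.75))
= log10(24 * exp((183 - 100) / 14.75))
= 3.8240

3.8240


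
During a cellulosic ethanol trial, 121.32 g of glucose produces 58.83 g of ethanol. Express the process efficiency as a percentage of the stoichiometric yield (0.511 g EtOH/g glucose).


Fermentation efficiency = (actual / (0.511 * glucose)) * 100
= (58.83 / (0.511 * 121.32)) * 100
= 94.8955%

94.8955%


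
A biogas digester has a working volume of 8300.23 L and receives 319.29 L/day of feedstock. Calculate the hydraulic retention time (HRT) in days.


HRT = V / Q
= 8300.23 / 319.29
= 25.9959 days

25.9959 days


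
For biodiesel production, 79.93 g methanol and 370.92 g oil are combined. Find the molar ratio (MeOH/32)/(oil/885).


Molar ratio = n_MeOH / n_oil = (MeOH/32) / (oil/885) = (MeOH * 885) / (32 * oil)
= (79.93 * 885) / (32 * 370.92)
= 5.9597

5.9597


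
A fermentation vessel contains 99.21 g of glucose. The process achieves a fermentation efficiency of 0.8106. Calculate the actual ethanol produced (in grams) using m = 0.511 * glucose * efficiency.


Actual ethanol: m = 0.511 * 99.21 * 0.8106
m = 41.0944 g

41.0944 g


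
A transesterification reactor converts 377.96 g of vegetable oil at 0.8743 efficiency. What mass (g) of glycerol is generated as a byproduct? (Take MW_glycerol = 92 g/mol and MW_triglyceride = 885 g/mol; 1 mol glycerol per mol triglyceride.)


glycerol = oil * conv * (92/885)
= 377.96 * 0.8743 * 92 / 885
= 34.3519 g

34.3519 g


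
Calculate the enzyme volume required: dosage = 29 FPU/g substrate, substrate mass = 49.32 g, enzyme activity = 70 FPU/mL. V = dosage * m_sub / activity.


V = dosage * m_sub / activity
V = 29 * 49.32 / 70
V = 20.4326 mL

20.4326 mL


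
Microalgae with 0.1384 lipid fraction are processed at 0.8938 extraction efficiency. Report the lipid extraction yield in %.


Y = lipid_content * extraction_eff * 100
= 0.1384 * 0.8938 * 100
= 12.3702%

12.3702%


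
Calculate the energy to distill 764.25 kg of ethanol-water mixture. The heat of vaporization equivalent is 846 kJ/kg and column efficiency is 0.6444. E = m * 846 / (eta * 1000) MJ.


E = m * 846 / (eta * 1000)
= 764.25 * 846 / (0.6444 * 1000)
= 1003.3450 MJ

1003.3450 MJ


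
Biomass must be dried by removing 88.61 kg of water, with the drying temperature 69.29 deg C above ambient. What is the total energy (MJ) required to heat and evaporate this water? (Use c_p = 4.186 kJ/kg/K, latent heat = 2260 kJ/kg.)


E = m_water * (4.186 * dT + 2260) / 1000
= 88.61 * (4.186 * 69.29 + 2260) / 1000
= 225.9597 MJ

225.9597 MJ


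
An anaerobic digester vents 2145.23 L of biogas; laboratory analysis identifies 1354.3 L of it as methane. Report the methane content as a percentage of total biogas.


CH4% = V_CH4 / V_total * 100
= 1354.3 / 2145.23 * 100
= 63.1308%

63.1308%


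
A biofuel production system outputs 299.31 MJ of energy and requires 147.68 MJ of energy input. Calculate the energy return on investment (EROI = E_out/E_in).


EROI = E_out / E_in
= 299.31 / 147.68
= 2.0267

2.0267


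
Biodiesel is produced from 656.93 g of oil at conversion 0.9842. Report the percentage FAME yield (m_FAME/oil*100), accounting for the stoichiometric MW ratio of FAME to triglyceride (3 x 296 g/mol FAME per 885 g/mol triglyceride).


m_FAME = oil * conv * (3 * 296 / 885) = oil * conv * (888/885)
= 656.93 * 0.9842 * 888 / 885
= 648.7422 g
Y = m_FAME / oil * 100 = conv * (888/885) * 100
= 0.9842 * 888 / 885 * 100
= 98.75%

98.75%


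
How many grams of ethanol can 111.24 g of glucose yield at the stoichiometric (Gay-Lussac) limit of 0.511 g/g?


Theoretical ethanol yield: m_EtOH = 0.511 * m_glucose
m_EtOH = 0.511 * 111.24 = 56.8436 g

56.8436 g


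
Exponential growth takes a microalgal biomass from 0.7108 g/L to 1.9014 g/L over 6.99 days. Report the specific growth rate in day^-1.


mu = ln(X2/X1) / dt
= ln(1.9014/0.7108) / 6.99
= 0.1408 per day

0.1408 per day


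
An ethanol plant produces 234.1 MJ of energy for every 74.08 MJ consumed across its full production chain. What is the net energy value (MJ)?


NEV = E_out - E_in
= 234.1 - 74.08
= 160.0200 MJ

160.0200 MJ


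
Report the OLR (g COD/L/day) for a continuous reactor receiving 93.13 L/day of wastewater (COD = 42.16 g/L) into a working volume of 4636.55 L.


OLR = Q * S / V
= 93.13 * 42.16 / 4636.55
= 0.8468 g/L/day

0.8468 g/L/day


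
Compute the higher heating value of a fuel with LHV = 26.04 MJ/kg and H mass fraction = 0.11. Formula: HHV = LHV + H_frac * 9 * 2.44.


HHV = LHV + H_frac * 9 * 2.44
= 26.04 + 0.11 * 9 * 2.44
= 28.4556 MJ/kg

28.4556 MJ/kg


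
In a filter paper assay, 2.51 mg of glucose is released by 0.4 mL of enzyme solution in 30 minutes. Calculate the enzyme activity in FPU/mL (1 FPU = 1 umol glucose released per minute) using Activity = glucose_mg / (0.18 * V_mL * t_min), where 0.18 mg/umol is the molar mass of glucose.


Activity = glucose_mg / (0.18 mg/umol * V_mL * t_min)
= 2.51 / (0.18 * 0.4 * 30)
= 1.1620 FPU/mL

1.1620 FPU/mL


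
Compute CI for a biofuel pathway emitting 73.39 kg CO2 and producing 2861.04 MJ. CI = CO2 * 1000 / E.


CI = CO2 * 1000 / E
= 73.39 * 1000 / 2861.04
= 25.6515 g CO2/MJ

25.6515 g CO2/MJ


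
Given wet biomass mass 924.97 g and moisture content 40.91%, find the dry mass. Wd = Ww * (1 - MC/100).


Wd = Ww * (1 - MC/100)
= 924.97 * (1 - 40.91/100)
= 546.5648 g

546.5648 g


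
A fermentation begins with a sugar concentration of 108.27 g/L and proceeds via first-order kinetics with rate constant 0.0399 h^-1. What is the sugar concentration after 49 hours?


S = S0 * exp(-k * t)
S = 108.27 * exp(-0.0399 * 49)
S = 15.3257 g/L

15.3257 g/L


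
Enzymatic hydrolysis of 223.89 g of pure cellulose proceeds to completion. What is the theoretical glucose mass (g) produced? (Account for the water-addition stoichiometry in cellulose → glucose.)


glucose = cellulose * 180/162
= 223.89 * 180/162
= 248.7667 g

248.7667 g


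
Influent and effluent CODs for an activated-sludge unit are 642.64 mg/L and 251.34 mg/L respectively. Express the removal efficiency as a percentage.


eta = (COD_in - COD_out) / COD_in * 100
= (642.64 - 251.34) / 642.64 * 100
= 60.8895%

60.8895%


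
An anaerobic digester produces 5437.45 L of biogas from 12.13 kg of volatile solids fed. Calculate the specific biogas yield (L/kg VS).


Y = V / VS
= 5437.45 / 12.13
= 448.2646 L/kg VS

448.2646 L/kg VS


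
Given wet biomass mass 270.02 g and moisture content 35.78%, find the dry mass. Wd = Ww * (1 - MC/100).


Wd = Ww * (1 - MC/100)
= 270.02 * (1 - 35.78/100)
= 173.4068 g

173.4068 g


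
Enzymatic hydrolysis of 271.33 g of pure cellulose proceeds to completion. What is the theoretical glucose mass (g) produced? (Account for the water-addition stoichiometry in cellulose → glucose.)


glucose = cellulose * 180/162
= 271.33 * 180/162
= 301.4778 g

301.4778 g


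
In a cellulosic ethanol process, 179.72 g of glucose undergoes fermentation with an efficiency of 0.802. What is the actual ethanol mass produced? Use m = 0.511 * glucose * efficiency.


Actual ethanol: m = 0.511 * 179.72 * 0.802
m = 73.6532 g

73.6532 g


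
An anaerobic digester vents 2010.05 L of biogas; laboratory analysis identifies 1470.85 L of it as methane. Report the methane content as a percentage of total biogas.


CH4% = V_CH4 / V_total * 100
= 1470.85 / 2010.05 * 100
= 73.1748%

73.1748%


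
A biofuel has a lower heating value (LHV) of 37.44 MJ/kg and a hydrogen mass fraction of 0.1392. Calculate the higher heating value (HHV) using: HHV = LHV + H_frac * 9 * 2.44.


HHV = LHV + H_frac * 9 * 2.44
= 37.44 + 0.1392 * 9 * 2.44
= 40.4968 MJ/kg

40.4968 MJ/kg


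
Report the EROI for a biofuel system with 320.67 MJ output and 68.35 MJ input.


EROI = E_out / E_in
= 320.67 / 68.35
= 4.6916

4.6916


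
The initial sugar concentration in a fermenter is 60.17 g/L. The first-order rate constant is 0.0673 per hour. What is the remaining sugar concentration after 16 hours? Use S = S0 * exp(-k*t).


S = S0 * exp(-k * t)
S = 60.17 * exp(-0.0673 * 16)
S = 20.4990 g/L

20.4990 g/L


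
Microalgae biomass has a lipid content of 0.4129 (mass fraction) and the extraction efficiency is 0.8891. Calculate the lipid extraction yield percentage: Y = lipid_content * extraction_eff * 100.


Y = lipid_content * extraction_eff * 100
= 0.4129 * 0.8891 * 100
= 36.7109%

36.7109%


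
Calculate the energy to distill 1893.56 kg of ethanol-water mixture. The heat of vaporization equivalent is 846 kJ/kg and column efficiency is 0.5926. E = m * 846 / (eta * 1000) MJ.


E = m * 846 / (eta * 1000)
= 1893.56 * 846 / (0.5926 * 1000)
= 2703.2598 MJ

2703.2598 MJ


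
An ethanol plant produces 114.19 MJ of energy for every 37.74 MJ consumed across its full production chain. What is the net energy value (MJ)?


NEV = E_out - E_in
= 114.19 - 37.74
= 76.4500 MJ

76.4500 MJ


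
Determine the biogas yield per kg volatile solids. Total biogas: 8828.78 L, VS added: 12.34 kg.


Y = V / VS
= 8828.78 / 12.34
= 715.4603 L/kg VS

715.4603 L/kg VS


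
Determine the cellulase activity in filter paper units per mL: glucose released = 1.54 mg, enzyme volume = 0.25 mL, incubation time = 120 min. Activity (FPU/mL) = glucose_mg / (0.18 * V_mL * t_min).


Activity = glucose_mg / (0.18 mg/umol * V_mL * t_min)
= 1.54 / (0.18 * 0.25 * 120)
= 0.2852 FPU/mL

0.2852 FPU/mL


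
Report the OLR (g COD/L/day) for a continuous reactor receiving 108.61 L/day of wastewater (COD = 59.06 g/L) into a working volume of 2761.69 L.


OLR = Q * S / V
= 108.61 * 59.06 / 2761.69
= 2.3227 g/L/day

2.3227 g/L/day


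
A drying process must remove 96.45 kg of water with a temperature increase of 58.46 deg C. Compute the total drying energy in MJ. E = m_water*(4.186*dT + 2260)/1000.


E = m_water * (4.186 * dT + 2260) / 1000
= 96.45 * (4.186 * 58.46 + 2260) / 1000
= 241.5796 MJ

241.5796 MJ


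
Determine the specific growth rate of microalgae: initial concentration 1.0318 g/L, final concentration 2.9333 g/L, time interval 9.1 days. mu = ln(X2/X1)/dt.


mu = ln(X2/X1) / dt
= ln(2.9333/1.0318) / 9.1
= 0.1148 per day

0.1148 per day


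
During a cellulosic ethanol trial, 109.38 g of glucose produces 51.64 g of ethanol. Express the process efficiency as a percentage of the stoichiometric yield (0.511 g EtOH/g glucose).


Fermentation efficiency = (actual / (0.511 * glucose)) * 100
= (51.64 / (0.511 * 109.38)) * 100
= 92.3905%

92.3905%


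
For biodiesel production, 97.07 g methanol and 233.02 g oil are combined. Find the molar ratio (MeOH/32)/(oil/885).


Molar ratio = n_MeOH / n_oil = (MeOH/32) / (oil/885) = (MeOH * 885) / (32 * oil)
= (97.07 * 885) / (32 * 233.02)
= 11.5209

11.5209


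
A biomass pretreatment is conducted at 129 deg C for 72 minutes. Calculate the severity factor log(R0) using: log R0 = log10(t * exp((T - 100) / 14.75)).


logR0 = log10(t * exp((T - 100) / 14.75))
= log10(72 * exp((129 - 100) / 14.75))
= 2.7112

2.7112


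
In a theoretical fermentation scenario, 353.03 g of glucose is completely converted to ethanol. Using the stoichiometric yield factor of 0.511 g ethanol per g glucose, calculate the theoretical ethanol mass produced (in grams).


Theoretical ethanol yield: m_EtOH = 0.511 * m_glucose
m_EtOH = 0.511 * 353.03 = 180.3983 g

180.3983 g


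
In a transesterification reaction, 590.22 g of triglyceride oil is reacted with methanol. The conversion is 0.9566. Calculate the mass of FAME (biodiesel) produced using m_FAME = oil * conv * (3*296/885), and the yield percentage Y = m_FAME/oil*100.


m_FAME = oil * conv * (3 * 296 / 885) = oil * conv * (888/885)
= 590.22 * 0.9566 * 888 / 885
= 566.5184 g
Y = m_FAME / oil * 100 = conv * (888/885) * 100
= 0.9566 * 888 / 885 * 100
= 95.98%

566.5184 g FAME; Y = 95.98%


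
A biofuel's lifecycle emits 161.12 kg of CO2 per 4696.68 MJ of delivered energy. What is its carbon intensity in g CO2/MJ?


CI = CO2 * 1000 / E
= 161.12 * 1000 / 4696.68
= 34.3051 g CO2/MJ

34.3051 g CO2/MJ


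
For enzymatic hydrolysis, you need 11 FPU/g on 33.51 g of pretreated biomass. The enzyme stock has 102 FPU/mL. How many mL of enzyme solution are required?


V = dosage * m_sub / activity
V = 11 * 33.51 / 102
V = 3.6138 mL

3.6138 mL


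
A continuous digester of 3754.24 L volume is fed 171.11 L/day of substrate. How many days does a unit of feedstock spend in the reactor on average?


HRT = V / Q
= 3754.24 / 171.11
= 21.9405 days

21.9405 days


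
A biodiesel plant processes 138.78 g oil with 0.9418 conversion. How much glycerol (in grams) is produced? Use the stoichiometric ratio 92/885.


glycerol = oil * conv * (92/885)
= 138.78 * 0.9418 * 92 / 885
= 13.5872 g

13.5872 g


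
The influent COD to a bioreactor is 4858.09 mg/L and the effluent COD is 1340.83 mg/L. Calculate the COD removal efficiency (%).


eta = (COD_in - COD_out) / COD_in * 100
= (4858.09 - 1340.83) / 4858.09 * 100
= 72.4001%

72.4001%


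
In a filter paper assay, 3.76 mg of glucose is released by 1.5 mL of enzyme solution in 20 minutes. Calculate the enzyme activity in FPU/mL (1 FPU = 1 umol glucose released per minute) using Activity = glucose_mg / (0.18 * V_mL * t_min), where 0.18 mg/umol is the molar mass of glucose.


Activity = glucose_mg / (0.18 mg/umol * V_mL * t_min)
= 3.76 / (0.18 * 1.5 * 20)
= 0.6963 FPU/mL

0.6963 FPU/mL


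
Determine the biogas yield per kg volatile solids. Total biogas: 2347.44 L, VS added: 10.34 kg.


Y = V / VS
= 2347.44 / 10.34
= 227.0251 L/kg VS

227.0251 L/kg VS


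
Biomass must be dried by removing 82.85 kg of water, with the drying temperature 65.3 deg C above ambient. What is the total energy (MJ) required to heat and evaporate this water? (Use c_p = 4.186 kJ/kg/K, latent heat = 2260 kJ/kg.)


E = m_water * (4.186 * dT + 2260) / 1000
= 82.85 * (4.186 * 65.3 + 2260) / 1000
= 209.8877 MJ

209.8877 MJ


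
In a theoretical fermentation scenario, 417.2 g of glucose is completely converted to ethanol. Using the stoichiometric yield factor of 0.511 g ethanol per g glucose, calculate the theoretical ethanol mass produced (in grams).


Theoretical ethanol yield: m_EtOH = 0.511 * m_glucose
m_EtOH = 0.511 * 417.2 = 213.1892 g

213.1892 g


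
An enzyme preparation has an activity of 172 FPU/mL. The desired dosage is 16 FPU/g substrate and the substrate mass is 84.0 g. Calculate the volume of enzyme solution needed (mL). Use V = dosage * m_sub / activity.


V = dosage * m_sub / activity
V = 16 * 84.0 / 172
V = 7.8140 mL

7.8140 mL


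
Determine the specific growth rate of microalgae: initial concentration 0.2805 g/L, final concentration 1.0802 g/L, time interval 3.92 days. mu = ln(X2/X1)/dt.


mu = ln(X2/X1) / dt
= ln(1.0802/0.2805) / 3.92
= 0.3440 per day

0.3440 per day


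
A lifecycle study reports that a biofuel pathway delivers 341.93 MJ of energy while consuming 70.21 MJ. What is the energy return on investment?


EROI = E_out / E_in
= 341.93 / 70.21
= 4.8701

4.8701


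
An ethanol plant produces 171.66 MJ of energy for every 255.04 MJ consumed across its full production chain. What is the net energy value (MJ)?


NEV = E_out - E_in
= 171.66 - 255.04
= -83.3800 MJ

-83.3800 MJ


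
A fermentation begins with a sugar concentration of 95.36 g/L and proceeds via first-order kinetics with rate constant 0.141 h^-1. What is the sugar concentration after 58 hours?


S = S0 * exp(-k * t)
S = 95.36 * exp(-0.141 * 58)
S = 0.0268 g/L

0.0268 g/L


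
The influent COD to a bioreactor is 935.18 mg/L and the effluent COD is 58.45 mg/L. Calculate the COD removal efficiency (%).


eta = (COD_in - COD_out) / COD_in * 100
= (935.18 - 58.45) / 935.18 * 100
= 93.7499%

93.7499%


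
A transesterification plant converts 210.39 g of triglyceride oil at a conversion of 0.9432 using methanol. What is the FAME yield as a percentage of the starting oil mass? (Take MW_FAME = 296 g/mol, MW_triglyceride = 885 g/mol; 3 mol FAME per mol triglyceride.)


m_FAME = oil * conv * (3 * 296 / 885) = oil * conv * (888/885)
= 210.39 * 0.9432 * 888 / 885
= 199.1125 g
Y = m_FAME / oil * 100 = conv * (888/885) * 100
= 0.9432 * 888 / 885 * 100
= 94.64%

94.64%


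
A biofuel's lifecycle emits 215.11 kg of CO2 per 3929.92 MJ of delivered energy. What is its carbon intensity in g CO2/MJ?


CI = CO2 * 1000 / E
= 215.11 * 1000 / 3929.92
= 54.7365 g CO2/MJ

54.7365 g CO2/MJ


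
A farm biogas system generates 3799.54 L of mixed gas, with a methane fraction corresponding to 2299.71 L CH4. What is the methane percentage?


CH4% = V_CH4 / V_total * 100
= 2299.71 / 3799.54 * 100
= 60.5260%

60.5260%


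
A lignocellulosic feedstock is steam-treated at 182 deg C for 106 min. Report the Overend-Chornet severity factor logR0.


logR0 = log10(t * exp((T - 100) / 14.75))
= log10(106 * exp((182 - 100) / 14.75))
= 4.4397

4.4397


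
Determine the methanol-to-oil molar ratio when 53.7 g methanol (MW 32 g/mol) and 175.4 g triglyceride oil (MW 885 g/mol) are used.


Molar ratio = n_MeOH / n_oil = (MeOH/32) / (oil/885) = (MeOH * 885) / (32 * oil)
= (53.7 * 885) / (32 * 175.4)
= 8.4672

8.4672


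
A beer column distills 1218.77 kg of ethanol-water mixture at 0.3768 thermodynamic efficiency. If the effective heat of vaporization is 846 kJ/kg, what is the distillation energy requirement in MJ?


E = m * 846 / (eta * 1000)
= 1218.77 * 846 / (0.3768 * 1000)
= 2736.4104 MJ

2736.4104 MJ


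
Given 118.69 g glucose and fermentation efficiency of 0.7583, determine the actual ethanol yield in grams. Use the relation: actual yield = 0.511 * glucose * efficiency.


Actual ethanol: m = 0.511 * 118.69 * 0.7583
m = 45.9913 g

45.9913 g


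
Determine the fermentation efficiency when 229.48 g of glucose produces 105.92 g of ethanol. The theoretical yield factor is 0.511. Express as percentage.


Fermentation efficiency = (actual / (0.511 * glucose)) * 100
= (105.92 / (0.511 * 229.48)) * 100
= 90.3259%

90.3259%


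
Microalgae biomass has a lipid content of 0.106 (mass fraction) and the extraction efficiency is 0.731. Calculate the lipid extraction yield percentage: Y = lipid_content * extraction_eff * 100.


Y = lipid_content * extraction_eff * 100
= 0.106 * 0.731 * 100
= 7.7486%

7.7486%


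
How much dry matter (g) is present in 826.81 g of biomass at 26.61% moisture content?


Wd = Ww * (1 - MC/100)
= 826.81 * (1 - 26.61/100)
= 606.7959 g

606.7959 g


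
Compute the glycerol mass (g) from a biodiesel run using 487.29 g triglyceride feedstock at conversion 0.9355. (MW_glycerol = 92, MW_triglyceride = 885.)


glycerol = oil * conv * (92/885)
= 487.29 * 0.9355 * 92 / 885
= 47.3888 g

47.3888 g


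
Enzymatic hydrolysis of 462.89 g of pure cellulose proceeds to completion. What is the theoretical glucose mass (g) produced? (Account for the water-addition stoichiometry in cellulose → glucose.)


glucose = cellulose * 180/162
= 462.89 * 180/162
= 514.3222 g

514.3222 g


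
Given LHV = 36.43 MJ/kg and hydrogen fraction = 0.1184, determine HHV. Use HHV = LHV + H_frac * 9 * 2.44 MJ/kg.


HHV = LHV + H_frac * 9 * 2.44
= 36.43 + 0.1184 * 9 * 2.44
= 39.0301 MJ/kg

39.0301 MJ/kg


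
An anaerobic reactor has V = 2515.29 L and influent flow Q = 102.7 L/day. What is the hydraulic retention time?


HRT = V / Q
= 2515.29 / 102.7
= 24.4916 days

24.4916 days


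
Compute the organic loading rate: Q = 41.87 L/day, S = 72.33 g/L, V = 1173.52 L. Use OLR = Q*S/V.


OLR = Q * S / V
= 41.87 * 72.33 / 1173.52
= 2.5807 g/L/day

2.5807 g/L/day


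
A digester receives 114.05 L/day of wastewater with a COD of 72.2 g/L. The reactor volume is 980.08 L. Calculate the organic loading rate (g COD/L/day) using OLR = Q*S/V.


OLR = Q * S / V
= 114.05 * 72.2 / 980.08
= 8.4018 g/L/day

8.4018 g/L/day


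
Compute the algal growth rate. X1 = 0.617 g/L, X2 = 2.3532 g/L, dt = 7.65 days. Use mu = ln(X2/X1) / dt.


mu = ln(X2/X1) / dt
= ln(2.3532/0.617) / 7.65
= 0.1750 per day

0.1750 per day


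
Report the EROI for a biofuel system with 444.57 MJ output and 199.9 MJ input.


EROI = E_out / E_in
= 444.57 / 199.9
= 2.2240

2.2240


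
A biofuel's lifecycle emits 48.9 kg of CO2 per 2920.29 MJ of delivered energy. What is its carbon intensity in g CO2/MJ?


CI = CO2 * 1000 / E
= 48.9 * 1000 / 2920.29
= 16.7449 g CO2/MJ

16.7449 g CO2/MJ


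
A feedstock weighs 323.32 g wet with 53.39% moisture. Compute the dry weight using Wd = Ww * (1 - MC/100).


Wd = Ww * (1 - MC/100)
= 323.32 * (1 - 53.39/100)
= 150.6995 g

150.6995 g


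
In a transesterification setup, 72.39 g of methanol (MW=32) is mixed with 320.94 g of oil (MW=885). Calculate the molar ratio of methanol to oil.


Molar ratio = n_MeOH / n_oil = (MeOH/32) / (oil/885) = (MeOH * 885) / (32 * oil)
= (72.39 * 885) / (32 * 320.94)
= 6.2380

6.2380


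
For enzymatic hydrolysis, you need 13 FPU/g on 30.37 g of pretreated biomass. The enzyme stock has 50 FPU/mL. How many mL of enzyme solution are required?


V = dosage * m_sub / activity
V = 13 * 30.37 / 50
V = 7.8962 mL

7.8962 mL


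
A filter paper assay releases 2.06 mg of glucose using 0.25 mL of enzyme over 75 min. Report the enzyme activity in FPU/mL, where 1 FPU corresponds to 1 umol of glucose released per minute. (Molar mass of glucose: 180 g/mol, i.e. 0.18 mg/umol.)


Activity = glucose_mg / (0.18 mg/umol * V_mL * t_min)
= 2.06 / (0.18 * 0.25 * 75)
= 0.6104 FPU/mL

0.6104 FPU/mL


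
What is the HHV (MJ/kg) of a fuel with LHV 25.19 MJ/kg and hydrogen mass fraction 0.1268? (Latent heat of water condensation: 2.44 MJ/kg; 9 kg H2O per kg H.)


HHV = LHV + H_frac * 9 * 2.44
= 25.19 + 0.1268 * 9 * 2.44
= 27.9745 MJ/kg

27.9745 MJ/kg


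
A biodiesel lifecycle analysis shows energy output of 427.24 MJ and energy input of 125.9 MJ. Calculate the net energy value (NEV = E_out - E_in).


NEV = E_out - E_in
= 427.24 - 125.9
= 301.3400 MJ

301.3400 MJ


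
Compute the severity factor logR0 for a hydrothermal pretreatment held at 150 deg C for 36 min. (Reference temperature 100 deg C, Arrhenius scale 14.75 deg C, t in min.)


logR0 = log10(t * exp((T - 100) / 14.75))
= log10(36 * exp((150 - 100) / 14.75))
= 3.0285

3.0285


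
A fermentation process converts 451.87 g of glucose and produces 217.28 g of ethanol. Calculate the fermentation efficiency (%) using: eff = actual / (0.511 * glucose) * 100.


Fermentation efficiency = (actual / (0.511 * glucose)) * 100
= (217.28 / (0.511 * 451.87)) * 100
= 94.0991%

94.0991%


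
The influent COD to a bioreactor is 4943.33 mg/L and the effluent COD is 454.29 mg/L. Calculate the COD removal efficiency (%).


eta = (COD_in - COD_out) / COD_in * 100
= (4943.33 - 454.29) / 4943.33 * 100
= 90.8100%

90.8100%


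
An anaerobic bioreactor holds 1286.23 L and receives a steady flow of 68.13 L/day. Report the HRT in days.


HRT = V / Q
= 1286.23 / 68.13
= 18.8791 days

18.8791 days


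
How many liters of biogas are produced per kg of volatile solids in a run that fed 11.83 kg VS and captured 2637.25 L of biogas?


Y = V / VS
= 2637.25 / 11.83
= 222.9290 L/kg VS

222.9290 L/kg VS


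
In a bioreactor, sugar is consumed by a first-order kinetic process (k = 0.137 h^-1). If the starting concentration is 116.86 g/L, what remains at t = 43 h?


S = S0 * exp(-k * t)
S = 116.86 * exp(-0.137 * 43)
S = 0.3230 g/L

0.3230 g/L


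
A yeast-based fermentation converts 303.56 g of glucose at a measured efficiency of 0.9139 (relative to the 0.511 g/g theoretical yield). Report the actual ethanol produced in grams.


Actual ethanol: m = 0.511 * 303.56 * 0.9139
m = 141.7634 g

141.7634 g


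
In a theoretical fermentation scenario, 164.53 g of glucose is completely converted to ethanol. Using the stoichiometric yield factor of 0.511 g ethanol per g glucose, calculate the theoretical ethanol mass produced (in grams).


Theoretical ethanol yield: m_EtOH = 0.511 * m_glucose
m_EtOH = 0.511 * 164.53 = 84.0748 g

84.0748 g


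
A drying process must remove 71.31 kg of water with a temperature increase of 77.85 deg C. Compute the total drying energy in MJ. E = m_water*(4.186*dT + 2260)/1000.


E = m_water * (4.186 * dT + 2260) / 1000
= 71.31 * (4.186 * 77.85 + 2260) / 1000
= 184.3991 MJ

184.3991 MJ


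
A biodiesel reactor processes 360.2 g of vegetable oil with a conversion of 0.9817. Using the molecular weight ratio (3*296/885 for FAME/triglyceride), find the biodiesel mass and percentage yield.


m_FAME = oil * conv * (3 * 296 / 885) = oil * conv * (888/885)
= 360.2 * 0.9817 * 888 / 885
= 354.8070 g
Y = m_FAME / oil * 100 = conv * (888/885) * 100
= 0.9817 * 888 / 885 * 100
= 98.50%

354.8070 g FAME; Y = 98.50%


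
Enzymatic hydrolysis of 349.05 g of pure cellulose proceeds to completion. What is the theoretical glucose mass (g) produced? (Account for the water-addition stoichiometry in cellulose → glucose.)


glucose = cellulose * 180/162
= 349.05 * 180/162
= 387.8333 g

387.8333 g


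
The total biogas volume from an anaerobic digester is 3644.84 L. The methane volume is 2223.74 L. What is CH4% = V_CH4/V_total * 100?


CH4% = V_CH4 / V_total * 100
= 2223.74 / 3644.84 * 100
= 61.0106%

61.0106%


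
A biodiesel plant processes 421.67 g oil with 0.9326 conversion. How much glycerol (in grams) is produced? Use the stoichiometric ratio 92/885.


glycerol = oil * conv * (92/885)
= 421.67 * 0.9326 * 92 / 885
= 40.8802 g

40.8802 g


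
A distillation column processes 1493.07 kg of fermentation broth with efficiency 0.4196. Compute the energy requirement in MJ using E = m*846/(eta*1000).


E = m * 846 / (eta * 1000)
= 1493.07 * 846 / (0.4196 * 1000)
= 3010.3366 MJ

3010.3366 MJ


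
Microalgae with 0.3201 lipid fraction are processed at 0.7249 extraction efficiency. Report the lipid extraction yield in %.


Y = lipid_content * extraction_eff * 100
= 0.3201 * 0.7249 * 100
= 23.2040%

23.2040%


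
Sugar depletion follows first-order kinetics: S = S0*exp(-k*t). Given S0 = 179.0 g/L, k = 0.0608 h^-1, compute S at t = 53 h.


S = S0 * exp(-k * t)
S = 179.0 * exp(-0.0608 * 53)
S = 7.1348 g/L

7.1348 g/L


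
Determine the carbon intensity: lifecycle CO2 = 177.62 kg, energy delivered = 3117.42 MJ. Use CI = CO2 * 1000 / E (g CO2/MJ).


CI = CO2 * 1000 / E
= 177.62 * 1000 / 3117.42
= 56.9766 g CO2/MJ

56.9766 g CO2/MJ


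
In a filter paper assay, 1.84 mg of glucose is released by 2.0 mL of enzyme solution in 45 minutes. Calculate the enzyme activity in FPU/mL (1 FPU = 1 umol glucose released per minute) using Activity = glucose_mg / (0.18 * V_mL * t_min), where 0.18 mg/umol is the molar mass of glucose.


Activity = glucose_mg / (0.18 mg/umol * V_mL * t_min)
= 1.84 / (0.18 * 2.0 * 45)
= 0.1136 FPU/mL

0.1136 FPU/mL


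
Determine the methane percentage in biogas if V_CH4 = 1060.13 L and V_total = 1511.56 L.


CH4% = V_CH4 / V_total * 100
= 1060.13 / 1511.56 * 100
= 70.1348%

70.1348%


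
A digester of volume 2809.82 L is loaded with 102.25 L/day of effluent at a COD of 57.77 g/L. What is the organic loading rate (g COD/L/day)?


OLR = Q * S / V
= 102.25 * 57.77 / 2809.82
= 2.1023 g/L/day

2.1023 g/L/day


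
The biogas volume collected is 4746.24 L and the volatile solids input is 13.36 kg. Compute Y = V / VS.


Y = V / VS
= 4746.24 / 13.36
= 355.2575 L/kg VS

355.2575 L/kg VS


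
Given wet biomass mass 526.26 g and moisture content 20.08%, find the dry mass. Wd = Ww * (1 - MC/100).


Wd = Ww * (1 - MC/100)
= 526.26 * (1 - 20.08/100)
= 420.5870 g

420.5870 g


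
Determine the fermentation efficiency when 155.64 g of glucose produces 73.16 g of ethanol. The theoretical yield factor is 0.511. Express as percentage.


Fermentation efficiency = (actual / (0.511 * glucose)) * 100
= (73.16 / (0.511 * 155.64)) * 100
= 91.9881%

91.9881%


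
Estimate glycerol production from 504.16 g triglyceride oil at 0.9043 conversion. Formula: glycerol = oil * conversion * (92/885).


glycerol = oil * conv * (92/885)
= 504.16 * 0.9043 * 92 / 885
= 47.3942 g

47.3942 g


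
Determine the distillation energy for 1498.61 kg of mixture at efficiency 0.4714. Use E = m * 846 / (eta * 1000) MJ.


E = m * 846 / (eta * 1000)
= 1498.61 * 846 / (0.4714 * 1000)
= 2689.4868 MJ

2689.4868 MJ


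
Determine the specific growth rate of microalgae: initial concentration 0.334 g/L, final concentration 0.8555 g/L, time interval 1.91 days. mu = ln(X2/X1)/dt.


mu = ln(X2/X1) / dt
= ln(0.8555/0.334) / 1.91
= 0.4924 per day

0.4924 per day


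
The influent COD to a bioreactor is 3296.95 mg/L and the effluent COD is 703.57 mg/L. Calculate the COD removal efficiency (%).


eta = (COD_in - COD_out) / COD_in * 100
= (3296.95 - 703.57) / 3296.95 * 100
= 78.6600%

78.6600%


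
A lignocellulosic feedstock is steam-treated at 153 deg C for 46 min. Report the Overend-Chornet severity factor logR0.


logR0 = log10(t * exp((T - 100) / 14.75))
= log10(46 * exp((153 - 100) / 14.75))
= 3.2233

3.2233


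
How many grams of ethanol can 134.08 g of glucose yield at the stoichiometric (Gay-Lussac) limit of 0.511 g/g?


Theoretical ethanol yield: m_EtOH = 0.511 * m_glucose
m_EtOH = 0.511 * 134.08 = 68.5149 g

68.5149 g


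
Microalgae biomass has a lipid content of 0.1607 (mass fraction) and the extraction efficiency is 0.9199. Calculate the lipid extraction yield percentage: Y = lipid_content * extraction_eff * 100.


Y = lipid_content * extraction_eff * 100
= 0.1607 * 0.9199 * 100
= 14.7828%

14.7828%


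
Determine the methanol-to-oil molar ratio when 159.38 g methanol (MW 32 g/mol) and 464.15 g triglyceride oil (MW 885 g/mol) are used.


Molar ratio = n_MeOH / n_oil = (MeOH/32) / (oil/885) = (MeOH * 885) / (32 * oil)
= (159.38 * 885) / (32 * 464.15)
= 9.4966

9.4966


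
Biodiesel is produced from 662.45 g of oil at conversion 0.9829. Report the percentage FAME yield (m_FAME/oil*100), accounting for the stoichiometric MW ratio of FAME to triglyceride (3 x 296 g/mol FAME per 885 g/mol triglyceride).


m_FAME = oil * conv * (3 * 296 / 885) = oil * conv * (888/885)
= 662.45 * 0.9829 * 888 / 885
= 653.3293 g
Y = m_FAME / oil * 100 = conv * (888/885) * 100
= 0.9829 * 888 / 885 * 100
= 98.62%

98.62%


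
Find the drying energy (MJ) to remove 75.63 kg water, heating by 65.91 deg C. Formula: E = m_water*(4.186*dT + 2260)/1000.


E = m_water * (4.186 * dT + 2260) / 1000
= 75.63 * (4.186 * 65.91 + 2260) / 1000
= 191.7901 MJ

191.7901 MJ


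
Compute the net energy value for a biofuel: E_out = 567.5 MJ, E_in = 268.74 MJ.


NEV = E_out - E_in
= 567.5 - 268.74
= 298.7600 MJ

298.7600 MJ


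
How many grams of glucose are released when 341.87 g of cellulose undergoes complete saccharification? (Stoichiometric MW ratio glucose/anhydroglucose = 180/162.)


glucose = cellulose * 180/162
= 341.87 * 180/162
= 379.8556 g

379.8556 g
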